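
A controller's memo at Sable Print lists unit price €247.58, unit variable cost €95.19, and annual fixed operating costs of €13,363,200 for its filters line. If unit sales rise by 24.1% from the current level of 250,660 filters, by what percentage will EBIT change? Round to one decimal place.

Contribution at this volume is 250,660 × €152.39 = €38,198,077.40.
Subtracting fixed costs: EBIT = €38,198,077.40 − €13,363,200 = €24,834,877.40.
So DOL = total CM / EBIT = €38,198,077.40 / €24,834,877.40 = 1.5381.
So EBIT moves 1.5381 × (+24.1%) = +37.1%.

+37.1%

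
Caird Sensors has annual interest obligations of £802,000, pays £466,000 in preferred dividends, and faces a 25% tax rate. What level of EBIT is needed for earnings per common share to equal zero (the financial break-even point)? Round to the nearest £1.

Preferred dividends are paid after tax, so their pre-tax equivalent is £466,000 ÷ (1 − 0.25) = £621,333.33.
EPS = 0 when EBIT covers interest plus the pre-tax preferred burden: £802,000 + £621,333.33 = £1,423,333.33.

£1,423,333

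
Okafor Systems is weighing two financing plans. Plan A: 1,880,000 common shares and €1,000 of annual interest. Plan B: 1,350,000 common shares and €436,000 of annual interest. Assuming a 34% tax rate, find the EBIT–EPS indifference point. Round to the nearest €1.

Set EPS_A = EPS_B: (EBIT − €1,000)(1 − 0.34) ÷ 1,880,000 = (EBIT − €436,000)(1 − 0.34) ÷ 1,350,000.
Cancelling (1 − t) and cross-multiplying: 1,350,000·(EBIT − 1,000) = 1,880,000·(EBIT − 436,000).
EBIT × (1,880,000 − 1,350,000) = 436,000 × 1,880,000 − 1,000 × 1,350,000 = 818,330,000,000, so EBIT = 818,330,000,000 ÷ 530,000 = 1,544,018.87.

€1,544,019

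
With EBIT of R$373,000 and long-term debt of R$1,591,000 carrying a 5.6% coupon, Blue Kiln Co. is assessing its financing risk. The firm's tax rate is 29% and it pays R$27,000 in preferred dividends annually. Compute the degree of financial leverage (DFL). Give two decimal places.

Annual interest charges come to R$89,096.00.
Preferred dividends grossed up pre-tax: R$27,000 / (1 − 0.29) = R$38,028.17.
DFL = EBIT ÷ [EBIT − I − D_p/(1−t)] = R$373,000 ÷ [R$373,000 − R$89,096.00 − R$38,028.17] = R$373,000 ÷ R$245,875.83 = 1.5170.

1.52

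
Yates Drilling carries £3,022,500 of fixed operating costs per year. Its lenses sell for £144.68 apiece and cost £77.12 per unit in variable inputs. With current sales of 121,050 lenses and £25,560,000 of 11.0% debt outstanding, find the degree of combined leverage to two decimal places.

Contribution at this volume is 121,050 × £67.56 = £8,178,138.00.
Operating income = contribution − fixed costs = £8,178,138.00 − £3,022,500 = £5,155,638.00. Interest = £2,811,600.00.
DOL = £8,178,138.00 ÷ £5,155,638.00 = 1.5863; DFL = £5,155,638.00 ÷ £2,344,038.00 = 2.1995.
DCL = DOL × DFL = 1.5863 × 2.1995 = 3.4891.

3.49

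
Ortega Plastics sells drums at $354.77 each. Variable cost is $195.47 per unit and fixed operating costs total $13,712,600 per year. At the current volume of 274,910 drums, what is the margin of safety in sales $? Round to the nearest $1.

Unit CM = price − variable cost = $354.77 − $195.47 = $159.30. Break-even units = $13,712,600 ÷ $159.30 = 86,080.35; break-even revenue = 86,080.35 × $354.77 = $30,538,726.32.
Current sales = 274,910 × $354.77 = $97,529,820.70.
Margin of safety = $97,529,820.70 − $30,538,726.32 = $66,991,094.

$66,991,094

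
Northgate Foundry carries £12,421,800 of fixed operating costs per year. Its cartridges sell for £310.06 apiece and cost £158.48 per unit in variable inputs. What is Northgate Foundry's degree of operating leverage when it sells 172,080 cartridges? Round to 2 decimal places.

Total contribution margin = 172,080 × £151.58 = £26,083,886.40.
EBIT = £26,083,886.40 − £12,421,800 = £13,662,086.40.
So DOL = total CM / EBIT = £26,083,886.40 / £13,662,086.40 = 1.9092.

1.91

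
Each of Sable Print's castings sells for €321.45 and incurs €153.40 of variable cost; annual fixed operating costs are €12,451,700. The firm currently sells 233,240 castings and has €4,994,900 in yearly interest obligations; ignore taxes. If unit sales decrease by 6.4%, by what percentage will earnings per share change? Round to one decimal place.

Total contribution margin = 233,240 × €168.05 = €39,195,982.00.
Subtracting fixed costs: EBIT = €39,195,982.00 − €12,451,700 = €26,744,282.00.
Interest = €4,994,900.00, so EBIT − I = €21,749,382.00.
DCL = total CM / (EBIT − I) = €39,195,982.00 / €21,749,382.00 = 1.8022.
%ΔEPS = DCL × %ΔSales = 1.8022 × -6.4% = -11.5%.

-11.5%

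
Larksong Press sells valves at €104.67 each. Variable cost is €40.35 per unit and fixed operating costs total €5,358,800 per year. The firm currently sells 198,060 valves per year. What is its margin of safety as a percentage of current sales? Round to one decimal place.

Each unit contributes €104.67 − €40.35 = €64.32. Break-even units = €5,358,800 ÷ €64.32 = 83,314.68; break-even revenue = 83,314.68 × €104.67 = €8,720,547.20.
Current sales = 198,060 × €104.67 = €20,730,940.20.
Margin of safety = (€20,730,940.20 − €8,720,547.20) ÷ €20,730,940.20 = 57.9%.

57.9%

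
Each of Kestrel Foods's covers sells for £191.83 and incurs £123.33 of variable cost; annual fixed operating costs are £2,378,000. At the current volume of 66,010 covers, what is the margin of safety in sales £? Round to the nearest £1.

£6,003,257

Each unit contributes £191.83 − £123.33 = £68.50. Break-even units = £2,378,000 ÷ £68.50 = 34,715.33; break-even revenue = 34,715.33 × £191.83 = £6,659,441.46.
Current sales = 66,010 × £191.83 = £12,662,698.30.
Margin of safety = £12,662,698.30 − £6,659,441.46 = £6,003,257.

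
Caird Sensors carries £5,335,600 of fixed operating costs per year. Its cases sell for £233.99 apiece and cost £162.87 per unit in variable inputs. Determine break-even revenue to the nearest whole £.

£17,554,514

CM per unit = £233.99 − £162.87 = £71.12; CM ratio = £71.12 / £233.99 = 0.3039.
Break-even revenue = fixed costs × price ÷ CM = £5,335,600 × £233.99 ÷ £71.12 = £17,554,514.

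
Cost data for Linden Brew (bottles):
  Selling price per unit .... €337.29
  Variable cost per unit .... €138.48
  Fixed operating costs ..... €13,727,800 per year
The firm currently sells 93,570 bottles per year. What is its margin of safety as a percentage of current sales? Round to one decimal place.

26.2%

Unit CM = price − variable cost = €337.29 − €138.48 = €198.81. Break-even units = €13,727,800 ÷ €198.81 = 69,049.85; break-even revenue = 69,049.85 × €337.29 = €23,289,822.76.
Actual sales revenue = 93,570 × €337.29 = €31,560,225.30.
Margin of safety = (€31,560,225.30 − €23,289,822.76) ÷ €31,560,225.30 = 26.2%.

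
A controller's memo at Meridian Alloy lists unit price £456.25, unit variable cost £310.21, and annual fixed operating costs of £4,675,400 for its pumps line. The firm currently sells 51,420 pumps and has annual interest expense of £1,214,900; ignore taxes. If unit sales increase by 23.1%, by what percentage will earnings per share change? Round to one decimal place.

Contribution at this volume is 51,420 × £146.04 = £7,509,376.80.
Operating income = contribution − fixed costs = £7,509,376.80 − £4,675,400 = £2,833,976.80.
Interest = £1,214,900.00, so EBIT − I = £1,619,076.80.
DCL = total CM / (EBIT − I) = £7,509,376.80 / £1,619,076.80 = 4.6381.
EPS therefore changes by 4.6381 × (+23.1%) = +107.1%.

+107.1%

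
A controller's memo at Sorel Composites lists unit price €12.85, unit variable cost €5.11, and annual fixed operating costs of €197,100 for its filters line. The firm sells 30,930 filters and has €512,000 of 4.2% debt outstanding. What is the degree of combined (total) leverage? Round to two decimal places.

At 30,930 units, contribution = 30,930 × €7.74 = €239,398.20.
Operating income = contribution − fixed costs = €239,398.20 − €197,100 = €42,298.20. Interest = €21,504.00.
DOL = €239,398.20 ÷ €42,298.20 = 5.6598; DFL = €42,298.20 ÷ €20,794.20 = 2.0341.
DCL = DOL × DFL = 5.6598 × 2.0341 = 11.5126.

11.51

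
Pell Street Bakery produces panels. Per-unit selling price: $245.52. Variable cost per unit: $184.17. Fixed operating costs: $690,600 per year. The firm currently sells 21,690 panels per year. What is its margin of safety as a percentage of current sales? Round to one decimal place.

48.1%

Contribution margin per unit = $245.52 − $184.17 = $61.35. Break-even units = $690,600 ÷ $61.35 = 11,256.72; break-even revenue = 11,256.72 × $245.52 = $2,763,750.81.
Actual sales revenue = 21,690 × $245.52 = $5,325,328.80.
Margin of safety = ($5,325,328.80 − $2,763,750.81) ÷ $5,325,328.80 = 48.1%.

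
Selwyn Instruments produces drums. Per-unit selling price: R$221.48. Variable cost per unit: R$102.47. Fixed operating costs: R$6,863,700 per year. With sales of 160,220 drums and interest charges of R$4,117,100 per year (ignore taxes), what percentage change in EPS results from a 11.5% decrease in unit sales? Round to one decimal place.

At 160,220 units, contribution = 160,220 × R$119.01 = R$19,067,782.20.
EBIT = R$19,067,782.20 − R$6,863,700 = R$12,204,082.20.
Interest = R$4,117,100.00, so EBIT − I = R$8,086,982.20.
Degree of combined leverage = contribution ÷ (EBIT − I) = R$19,067,782.20 ÷ R$8,086,982.20 = 2.3578.
EPS therefore changes by 2.3578 × (-11.5%) = -27.1%.

-27.1%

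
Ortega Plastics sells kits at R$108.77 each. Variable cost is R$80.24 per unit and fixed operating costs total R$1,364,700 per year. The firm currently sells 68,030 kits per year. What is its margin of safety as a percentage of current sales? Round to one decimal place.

Each unit contributes R$108.77 − R$80.24 = R$28.53. Break-even units = R$1,364,700 ÷ R$28.53 = 47,833.86; break-even revenue = 47,833.86 × R$108.77 = R$5,202,888.85.
Current sales = 68,030 × R$108.77 = R$7,399,623.10.
Margin of safety = (R$7,399,623.10 − R$5,202,888.85) ÷ R$7,399,623.10 = 29.7%.

29.7%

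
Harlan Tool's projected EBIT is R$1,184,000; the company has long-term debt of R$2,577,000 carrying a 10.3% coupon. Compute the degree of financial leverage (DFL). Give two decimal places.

1.29

Interest = R$265,431.00.
Degree of financial leverage = EBIT / (EBIT − interest) = R$1,184,000 / R$918,569.00 = 1.2890.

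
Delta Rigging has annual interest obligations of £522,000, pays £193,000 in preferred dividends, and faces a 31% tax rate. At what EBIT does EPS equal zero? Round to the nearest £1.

Grossing the preferred dividend up to pre-tax terms: £193,000 / (1 − 0.31) = £279,710.14.
EPS = 0 when EBIT covers interest plus the pre-tax preferred burden: £522,000 + £279,710.14 = £801,710.14.

£801,710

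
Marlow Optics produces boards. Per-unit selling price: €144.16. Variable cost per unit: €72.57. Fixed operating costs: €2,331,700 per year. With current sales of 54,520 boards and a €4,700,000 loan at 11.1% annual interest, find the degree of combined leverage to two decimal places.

Contribution at this volume is 54,520 × €71.59 = €3,903,086.80.
EBIT = €3,903,086.80 − €2,331,700 = €1,571,386.80. Interest = €521,700.00, so EBIT − I = €1,049,686.80.
Degree of total leverage = total CM / (EBIT − interest) = €3,903,086.80 / €1,049,686.80 = 3.7183.

3.72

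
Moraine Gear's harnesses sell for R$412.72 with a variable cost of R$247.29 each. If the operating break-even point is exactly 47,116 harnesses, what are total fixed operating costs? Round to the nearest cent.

Each unit contributes R$412.72 − R$247.29 = R$165.43.
Since BE = FC / CM, FC = 47,116 × R$165.43 = R$7,794,399.88.

R$7,794,399.88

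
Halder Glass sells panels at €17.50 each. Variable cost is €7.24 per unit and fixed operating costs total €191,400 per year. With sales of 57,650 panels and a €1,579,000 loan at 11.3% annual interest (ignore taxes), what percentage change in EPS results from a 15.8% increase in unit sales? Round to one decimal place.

Contribution at this volume is 57,650 × €10.26 = €591,489.00.
EBIT = €591,489.00 − €191,400 = €400,089.00.
Interest = €178,427.00, so EBIT − I = €221,662.00.
Degree of combined leverage = contribution ÷ (EBIT − I) = €591,489.00 ÷ €221,662.00 = 2.6684.
EPS therefore changes by 2.6684 × (+15.8%) = +42.2%.

+42.2%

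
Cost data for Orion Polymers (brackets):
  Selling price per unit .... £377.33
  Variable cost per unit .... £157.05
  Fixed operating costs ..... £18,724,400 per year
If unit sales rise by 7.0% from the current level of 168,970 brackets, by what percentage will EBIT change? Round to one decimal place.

+14.1%

At 168,970 units, contribution = 168,970 × £220.28 = £37,220,711.60.
EBIT = £37,220,711.60 − £18,724,400 = £18,496,311.60.
DOL = contribution ÷ EBIT = £37,220,711.60 ÷ £18,496,311.60 = 2.0123.
%ΔEBIT = DOL × %ΔSales = 2.0123 × +7.0% = +14.1%.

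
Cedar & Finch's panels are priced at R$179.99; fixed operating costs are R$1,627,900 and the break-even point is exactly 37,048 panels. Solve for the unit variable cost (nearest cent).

Contribution per unit must be FC / Q = R$1,627,900 / 37,048 = R$43.9403.
Variable cost per unit = R$179.99 − R$43.9403 = R$136.05.

R$136.05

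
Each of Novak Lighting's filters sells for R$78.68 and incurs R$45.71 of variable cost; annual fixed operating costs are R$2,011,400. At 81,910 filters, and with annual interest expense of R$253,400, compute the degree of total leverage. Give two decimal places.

6.20

At 81,910 units, contribution = 81,910 × R$32.97 = R$2,700,572.70.
Operating income = contribution − fixed costs = R$2,700,572.70 − R$2,011,400 = R$689,172.70. Interest = R$253,400.00.
DOL = R$2,700,572.70 ÷ R$689,172.70 = 3.9186; DFL = R$689,172.70 ÷ R$435,772.70 = 1.5815.
DCL = DOL × DFL = 3.9186 × 1.5815 = 6.1973.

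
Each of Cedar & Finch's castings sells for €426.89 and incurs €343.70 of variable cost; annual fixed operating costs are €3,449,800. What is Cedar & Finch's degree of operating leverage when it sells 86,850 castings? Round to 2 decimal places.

Contribution at this volume is 86,850 × €83.19 = €7,225,051.50.
Subtracting fixed costs: EBIT = €7,225,051.50 − €3,449,800 = €3,775,251.50.
DOL = contribution ÷ EBIT = €7,225,051.50 ÷ €3,775,251.50 = 1.9138.

1.91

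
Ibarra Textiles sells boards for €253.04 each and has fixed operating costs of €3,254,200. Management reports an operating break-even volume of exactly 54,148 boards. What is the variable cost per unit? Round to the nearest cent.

€192.94

At break-even, FC = Q × (P − VC), so P − VC = €3,254,200 ÷ 54,148 = €60.0982.
Hence VC = price − CM = €253.04 − €60.0982 = €192.94.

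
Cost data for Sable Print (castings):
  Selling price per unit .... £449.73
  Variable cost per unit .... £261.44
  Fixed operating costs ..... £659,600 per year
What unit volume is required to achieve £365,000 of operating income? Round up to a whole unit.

5,442 castings

Contribution margin per unit = £449.73 − £261.44 = £188.29.
Units = (FC + target) / CM = (£659,600 + £365,000) / £188.29 = 5,441.61, so 5,442 castings.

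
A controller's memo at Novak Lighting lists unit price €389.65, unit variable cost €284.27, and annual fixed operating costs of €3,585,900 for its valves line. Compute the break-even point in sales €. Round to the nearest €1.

CM per unit = €389.65 − €284.27 = €105.38; CM ratio = €105.38 / €389.65 = 0.2704.
Break-even sales = FC ÷ CM ratio = €3,585,900 × €389.65 / €105.38 = €13,259,119.

€13,259,119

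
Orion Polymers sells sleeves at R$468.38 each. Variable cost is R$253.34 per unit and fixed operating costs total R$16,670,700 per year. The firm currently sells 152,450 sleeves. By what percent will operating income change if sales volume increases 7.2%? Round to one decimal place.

+14.6%

Total contribution margin = 152,450 × R$215.04 = R$32,782,848.00.
EBIT = R$32,782,848.00 − R$16,670,700 = R$16,112,148.00.
DOL = contribution ÷ EBIT = R$32,782,848.00 ÷ R$16,112,148.00 = 2.0347.
Operating income changes by 2.0347 × +7.2% = +14.6%.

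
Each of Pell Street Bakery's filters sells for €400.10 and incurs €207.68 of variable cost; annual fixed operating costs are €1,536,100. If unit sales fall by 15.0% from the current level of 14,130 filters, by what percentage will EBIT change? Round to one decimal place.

-34.5%

At 14,130 units, contribution = 14,130 × €192.42 = €2,718,894.60.
Subtracting fixed costs: EBIT = €2,718,894.60 − €1,536,100 = €1,182,794.60.
So DOL = total CM / EBIT = €2,718,894.60 / €1,182,794.60 = 2.2987.
%ΔEBIT = DOL × %ΔSales = 2.2987 × -15.0% = -34.5%.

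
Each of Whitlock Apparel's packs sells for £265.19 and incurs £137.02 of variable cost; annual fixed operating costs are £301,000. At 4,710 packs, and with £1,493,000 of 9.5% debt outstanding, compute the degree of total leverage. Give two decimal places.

3.75

Total contribution margin = 4,710 × £128.17 = £603,680.70.
Subtracting fixed costs: EBIT = £603,680.70 − £301,000 = £302,680.70. Interest = £141,835.00, so EBIT − I = £160,845.70.
DCL = contribution ÷ (EBIT − I) = £603,680.70 ÷ £160,845.70 = 3.7532.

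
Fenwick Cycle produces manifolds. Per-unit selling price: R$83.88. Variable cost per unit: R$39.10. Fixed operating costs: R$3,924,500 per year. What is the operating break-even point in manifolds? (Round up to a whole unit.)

87,640 manifolds

Each unit contributes R$83.88 − R$39.10 = R$44.78.
Break-even volume = fixed costs ÷ CM per unit = R$3,924,500 ÷ R$44.78 = 87,639.57, so 87,640 manifolds.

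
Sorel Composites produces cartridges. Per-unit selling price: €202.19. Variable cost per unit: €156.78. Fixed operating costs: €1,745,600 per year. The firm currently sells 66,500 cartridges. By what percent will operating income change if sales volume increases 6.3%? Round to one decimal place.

Contribution at this volume is 66,500 × €45.41 = €3,019,765.00.
Operating income = contribution − fixed costs = €3,019,765.00 − €1,745,600 = €1,274,165.00.
Degree of operating leverage = €3,019,765.00 / €1,274,165.00 = 2.3700.
%ΔEBIT = DOL × %ΔSales = 2.3700 × +6.3% = +14.9%.

+14.9%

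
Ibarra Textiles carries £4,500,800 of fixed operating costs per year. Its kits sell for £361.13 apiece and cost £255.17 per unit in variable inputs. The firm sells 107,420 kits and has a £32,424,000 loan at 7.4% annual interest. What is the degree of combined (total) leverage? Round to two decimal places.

2.54

Contribution at this volume is 107,420 × £105.96 = £11,382,223.20.
Subtracting fixed costs: EBIT = £11,382,223.20 − £4,500,800 = £6,881,423.20. Interest = £2,399,376.00.
DOL = £11,382,223.20 ÷ £6,881,423.20 = 1.6541; DFL = £6,881,423.20 ÷ £4,482,047.20 = 1.5353.
DCL = DOL × DFL = 1.6541 × 1.5353 = 2.5395.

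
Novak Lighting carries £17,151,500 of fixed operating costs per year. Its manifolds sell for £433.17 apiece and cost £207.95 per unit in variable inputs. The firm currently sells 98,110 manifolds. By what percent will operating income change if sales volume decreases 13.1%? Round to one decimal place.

Contribution at this volume is 98,110 × £225.22 = £22,096,334.20.
EBIT = £22,096,334.20 − £17,151,500 = £4,944,834.20.
So DOL = total CM / EBIT = £22,096,334.20 / £4,944,834.20 = 4.4686.
%ΔEBIT = DOL × %ΔSales = 4.4686 × -13.1% = -58.5%.

-58.5%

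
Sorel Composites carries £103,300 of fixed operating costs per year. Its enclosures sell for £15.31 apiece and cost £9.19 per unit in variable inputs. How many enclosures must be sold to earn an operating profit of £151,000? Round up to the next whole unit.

41,553 enclosures

Contribution margin per unit = £15.31 − £9.19 = £6.12.
Required volume = (fixed costs + target profit) ÷ CM = (£103,300 + £151,000) ÷ £6.12 = 41,552.29, so 41,553 enclosures.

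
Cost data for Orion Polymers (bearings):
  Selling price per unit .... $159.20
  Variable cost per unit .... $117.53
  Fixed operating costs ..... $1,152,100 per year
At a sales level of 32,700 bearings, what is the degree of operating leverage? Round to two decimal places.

At 32,700 units, contribution = 32,700 × $41.67 = $1,362,609.00.
Subtracting fixed costs: EBIT = $1,362,609.00 − $1,152,100 = $210,509.00.
Degree of operating leverage = $1,362,609.00 / $210,509.00 = 6.4729.

6.47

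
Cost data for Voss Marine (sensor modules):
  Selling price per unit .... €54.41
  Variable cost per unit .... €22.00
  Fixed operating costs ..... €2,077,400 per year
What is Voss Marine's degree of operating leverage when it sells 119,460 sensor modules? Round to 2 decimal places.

2.16

At 119,460 units, contribution = 119,460 × €32.41 = €3,871,698.60.
Subtracting fixed costs: EBIT = €3,871,698.60 − €2,077,400 = €1,794,298.60.
Degree of operating leverage = €3,871,698.60 / €1,794,298.60 = 2.1578.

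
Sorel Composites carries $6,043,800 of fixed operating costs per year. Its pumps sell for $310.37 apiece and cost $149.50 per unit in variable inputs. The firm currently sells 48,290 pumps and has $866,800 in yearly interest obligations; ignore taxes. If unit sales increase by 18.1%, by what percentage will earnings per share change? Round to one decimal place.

+163.9%

At 48,290 units, contribution = 48,290 × $160.87 = $7,768,412.30.
Operating income = contribution − fixed costs = $7,768,412.30 − $6,043,800 = $1,724,612.30.
After interest of $866,800.00, pre-tax earnings = $857,812.30.
Degree of combined leverage = contribution ÷ (EBIT − I) = $7,768,412.30 ÷ $857,812.30 = 9.0561.
EPS therefore changes by 9.0561 × (+18.1%) = +163.9%.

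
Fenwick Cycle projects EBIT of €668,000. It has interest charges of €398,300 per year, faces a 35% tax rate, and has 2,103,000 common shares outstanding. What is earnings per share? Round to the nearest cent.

€0.08

Interest = €398,300.00, so EBT = €668,000 − €398,300.00 = €269,700.00.
After tax at 35%: net income = €269,700.00 × 0.65 = €175,305.00.
EPS = €175,305.00 ÷ 2,103,000 = €0.08.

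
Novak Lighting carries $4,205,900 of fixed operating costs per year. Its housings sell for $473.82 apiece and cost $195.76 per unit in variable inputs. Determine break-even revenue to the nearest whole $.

$7,166,941

CM per unit = $473.82 − $195.76 = $278.06; CM ratio = $278.06 / $473.82 = 0.5868.
Break-even sales = FC ÷ CM ratio = $4,205,900 × $473.82 / $278.06 = $7,166,941.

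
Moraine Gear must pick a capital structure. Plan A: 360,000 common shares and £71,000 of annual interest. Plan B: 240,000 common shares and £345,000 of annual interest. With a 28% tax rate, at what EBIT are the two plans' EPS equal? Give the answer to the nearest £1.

Set EPS_A = EPS_B: (EBIT − £71,000)(1 − 0.28) ÷ 360,000 = (EBIT − £345,000)(1 − 0.28) ÷ 240,000.
The (1 − t) factor cancels: (EBIT − 71,000) × 240,000 = (EBIT − 345,000) × 360,000.
EBIT × (360,000 − 240,000) = 345,000 × 360,000 − 71,000 × 240,000 = 107,160,000,000, so EBIT = 107,160,000,000 ÷ 120,000 = 893,000.00.

£893,000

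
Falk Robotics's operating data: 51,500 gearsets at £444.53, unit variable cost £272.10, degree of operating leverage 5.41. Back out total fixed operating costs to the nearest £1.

At 51,500 units, contribution = 51,500 × £172.43 = £8,880,145.00.
Since DOL = CM ÷ EBIT, EBIT = £8,880,145.00 ÷ 5.41 = £1,641,431.61.
And FC = contribution − EBIT = £8,880,145.00 − £1,641,431.61 = £7,238,713.

£7,238,713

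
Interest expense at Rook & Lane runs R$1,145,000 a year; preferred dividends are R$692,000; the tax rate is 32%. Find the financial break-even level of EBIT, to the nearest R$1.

R$2,162,647

Grossing the preferred dividend up to pre-tax terms: R$692,000 / (1 − 0.32) = R$1,017,647.06.
EPS = 0 when EBIT covers interest plus the pre-tax preferred burden: R$1,145,000 + R$1,017,647.06 = R$2,162,647.06.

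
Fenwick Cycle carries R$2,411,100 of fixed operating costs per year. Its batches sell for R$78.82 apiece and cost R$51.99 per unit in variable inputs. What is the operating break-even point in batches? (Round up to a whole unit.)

89,866 batches

Each unit contributes R$78.82 − R$51.99 = R$26.83.
Break-even volume = fixed costs ÷ CM per unit = R$2,411,100 ÷ R$26.83 = 89,865.82, so 89,866 batches.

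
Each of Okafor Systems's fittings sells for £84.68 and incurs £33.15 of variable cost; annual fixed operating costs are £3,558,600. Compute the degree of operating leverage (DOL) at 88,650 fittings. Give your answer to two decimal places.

4.52

Total contribution margin = 88,650 × £51.53 = £4,568,134.50.
Subtracting fixed costs: EBIT = £4,568,134.50 − £3,558,600 = £1,009,534.50.
So DOL = total CM / EBIT = £4,568,134.50 / £1,009,534.50 = 4.5250.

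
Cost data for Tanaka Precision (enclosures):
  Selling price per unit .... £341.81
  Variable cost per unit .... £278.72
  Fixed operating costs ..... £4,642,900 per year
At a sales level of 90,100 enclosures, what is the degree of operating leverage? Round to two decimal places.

At 90,100 units, contribution = 90,100 × £63.09 = £5,684,409.00.
Subtracting fixed costs: EBIT = £5,684,409.00 − £4,642,900 = £1,041,509.00.
Degree of operating leverage = £5,684,409.00 / £1,041,509.00 = 5.4579.

5.46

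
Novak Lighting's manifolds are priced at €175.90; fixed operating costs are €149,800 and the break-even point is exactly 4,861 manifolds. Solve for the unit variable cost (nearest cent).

€145.08

Contribution per unit must be FC / Q = €149,800 / 4,861 = €30.8167.
Hence VC = price − CM = €175.90 − €30.8167 = €145.08.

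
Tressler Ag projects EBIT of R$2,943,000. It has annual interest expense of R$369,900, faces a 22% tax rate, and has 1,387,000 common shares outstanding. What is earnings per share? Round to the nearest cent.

R$1.45

Interest = R$369,900.00, so EBT = R$2,943,000 − R$369,900.00 = R$2,573,100.00.
Net income = R$2,573,100.00 × (1 − 0.22) = R$2,007,018.00.
EPS = R$2,007,018.00 ÷ 1,387,000 = R$1.45.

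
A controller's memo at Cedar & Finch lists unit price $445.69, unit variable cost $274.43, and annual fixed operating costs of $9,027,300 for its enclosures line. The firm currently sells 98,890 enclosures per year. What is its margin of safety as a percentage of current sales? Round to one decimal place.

46.7%

Unit CM = price − variable cost = $445.69 − $274.43 = $171.26. Break-even units = $9,027,300 ÷ $171.26 = 52,711.08; break-even revenue = 52,711.08 × $445.69 = $23,492,802.39.
Actual sales revenue = 98,890 × $445.69 = $44,074,284.10.
Margin of safety = ($44,074,284.10 − $23,492,802.39) ÷ $44,074,284.10 = 46.7%.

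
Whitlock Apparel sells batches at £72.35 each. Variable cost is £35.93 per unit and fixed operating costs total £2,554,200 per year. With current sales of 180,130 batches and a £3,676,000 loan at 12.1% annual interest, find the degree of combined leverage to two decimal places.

1.84

Contribution at this volume is 180,130 × £36.42 = £6,560,334.60.
Operating income = contribution − fixed costs = £6,560,334.60 − £2,554,200 = £4,006,134.60. Interest = £444,796.00, so EBIT − I = £3,561,338.60.
DCL = contribution ÷ (EBIT − I) = £6,560,334.60 ÷ £3,561,338.60 = 1.8421.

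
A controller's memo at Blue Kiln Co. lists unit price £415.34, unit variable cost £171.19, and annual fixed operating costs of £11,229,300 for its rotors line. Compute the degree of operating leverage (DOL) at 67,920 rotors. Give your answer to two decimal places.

3.10

At 67,920 units, contribution = 67,920 × £244.15 = £16,582,668.00.
Subtracting fixed costs: EBIT = £16,582,668.00 − £11,229,300 = £5,353,368.00.
DOL = contribution ÷ EBIT = £16,582,668.00 ÷ £5,353,368.00 = 3.0976.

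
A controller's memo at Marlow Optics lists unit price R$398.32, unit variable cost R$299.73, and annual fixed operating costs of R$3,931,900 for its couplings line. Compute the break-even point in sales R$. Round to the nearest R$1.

R$15,885,530

CM per unit = R$398.32 − R$299.73 = R$98.59; CM ratio = R$98.59 / R$398.32 = 0.2475.
Break-even revenue = fixed costs × price ÷ CM = R$3,931,900 × R$398.32 ÷ R$98.59 = R$15,885,530.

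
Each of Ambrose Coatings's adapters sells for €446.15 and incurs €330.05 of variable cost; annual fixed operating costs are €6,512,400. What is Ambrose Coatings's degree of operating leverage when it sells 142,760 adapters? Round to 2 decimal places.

1.65

At 142,760 units, contribution = 142,760 × €116.10 = €16,574,436.00.
Operating income = contribution − fixed costs = €16,574,436.00 − €6,512,400 = €10,062,036.00.
So DOL = total CM / EBIT = €16,574,436.00 / €10,062,036.00 = 1.6472.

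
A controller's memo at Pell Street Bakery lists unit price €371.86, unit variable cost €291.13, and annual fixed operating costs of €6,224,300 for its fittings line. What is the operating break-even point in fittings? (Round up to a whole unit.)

77,101 fittings

Each unit contributes €371.86 − €291.13 = €80.73.
Break-even volume = fixed costs ÷ CM per unit = €6,224,300 ÷ €80.73 = 77,100.21, so 77,101 fittings.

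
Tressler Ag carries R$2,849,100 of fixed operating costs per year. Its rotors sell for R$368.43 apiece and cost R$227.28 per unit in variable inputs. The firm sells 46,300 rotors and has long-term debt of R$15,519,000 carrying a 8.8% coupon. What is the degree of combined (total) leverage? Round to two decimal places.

Contribution at this volume is 46,300 × R$141.15 = R$6,535,245.00.
Subtracting fixed costs: EBIT = R$6,535,245.00 − R$2,849,100 = R$3,686,145.00. Interest = R$1,365,672.00, so EBIT − I = R$2,320,473.00.
Degree of total leverage = total CM / (EBIT − interest) = R$6,535,245.00 / R$2,320,473.00 = 2.8163.

2.82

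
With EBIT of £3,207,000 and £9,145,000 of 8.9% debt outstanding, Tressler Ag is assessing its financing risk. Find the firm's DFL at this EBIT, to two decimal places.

Annual interest charges come to £813,905.00.
Degree of financial leverage = EBIT / (EBIT − interest) = £3,207,000 / £2,393,095.00 = 1.3401.

1.34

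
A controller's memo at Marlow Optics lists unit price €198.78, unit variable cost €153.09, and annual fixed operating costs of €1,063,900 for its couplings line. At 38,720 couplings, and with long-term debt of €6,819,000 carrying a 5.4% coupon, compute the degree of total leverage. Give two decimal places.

5.25

At 38,720 units, contribution = 38,720 × €45.69 = €1,769,116.80.
EBIT = €1,769,116.80 − €1,063,900 = €705,216.80. Interest = €368,226.00, so EBIT − I = €336,990.80.
DCL = contribution ÷ (EBIT − I) = €1,769,116.80 ÷ €336,990.80 = 5.2497.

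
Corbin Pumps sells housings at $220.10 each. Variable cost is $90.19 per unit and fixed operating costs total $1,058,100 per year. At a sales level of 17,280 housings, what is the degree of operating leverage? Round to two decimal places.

Contribution at this volume is 17,280 × $129.91 = $2,244,844.80.
EBIT = $2,244,844.80 − $1,058,100 = $1,186,744.80.
DOL = contribution ÷ EBIT = $2,244,844.80 ÷ $1,186,744.80 = 1.8916.

1.89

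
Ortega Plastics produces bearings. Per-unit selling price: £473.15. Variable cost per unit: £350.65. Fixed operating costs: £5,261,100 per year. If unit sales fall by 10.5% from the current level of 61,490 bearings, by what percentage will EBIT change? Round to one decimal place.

Total contribution margin = 61,490 × £122.50 = £7,532,525.00.
EBIT = £7,532,525.00 − £5,261,100 = £2,271,425.00.
DOL = contribution ÷ EBIT = £7,532,525.00 ÷ £2,271,425.00 = 3.3162.
So EBIT moves 3.3162 × (-10.5%) = -34.8%.

-34.8%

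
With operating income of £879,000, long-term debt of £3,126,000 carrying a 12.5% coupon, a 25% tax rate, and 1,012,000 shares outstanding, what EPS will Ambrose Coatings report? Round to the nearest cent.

£0.36

Interest = £390,750.00, so EBT = £879,000 − £390,750.00 = £488,250.00.
After tax at 25%: net income = £488,250.00 × 0.75 = £366,187.50.
EPS = £366,187.50 ÷ 1,012,000 = £0.36.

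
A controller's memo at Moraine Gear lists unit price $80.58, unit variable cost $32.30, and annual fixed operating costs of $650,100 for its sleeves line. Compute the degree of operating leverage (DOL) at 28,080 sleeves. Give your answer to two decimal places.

Contribution at this volume is 28,080 × $48.28 = $1,355,702.40.
EBIT = $1,355,702.40 − $650,100 = $705,602.40.
Degree of operating leverage = $1,355,702.40 / $705,602.40 = 1.9213.

1.92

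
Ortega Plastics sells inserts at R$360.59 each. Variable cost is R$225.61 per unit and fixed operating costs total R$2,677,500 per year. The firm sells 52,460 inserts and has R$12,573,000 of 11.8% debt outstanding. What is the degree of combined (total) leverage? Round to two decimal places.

At 52,460 units, contribution = 52,460 × R$134.98 = R$7,081,050.80.
Operating income = contribution − fixed costs = R$7,081,050.80 − R$2,677,500 = R$4,403,550.80. Interest = R$1,483,614.00, so EBIT − I = R$2,919,936.80.
DCL = contribution ÷ (EBIT − I) = R$7,081,050.80 ÷ R$2,919,936.80 = 2.4251.

2.43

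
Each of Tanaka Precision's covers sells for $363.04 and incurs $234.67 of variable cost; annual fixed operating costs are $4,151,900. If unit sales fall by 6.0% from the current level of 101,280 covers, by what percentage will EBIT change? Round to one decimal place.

-8.8%

At 101,280 units, contribution = 101,280 × $128.37 = $13,001,313.60.
Operating income = contribution − fixed costs = $13,001,313.60 − $4,151,900 = $8,849,413.60.
So DOL = total CM / EBIT = $13,001,313.60 / $8,849,413.60 = 1.4692.
So EBIT moves 1.4692 × (-6.0%) = -8.8%.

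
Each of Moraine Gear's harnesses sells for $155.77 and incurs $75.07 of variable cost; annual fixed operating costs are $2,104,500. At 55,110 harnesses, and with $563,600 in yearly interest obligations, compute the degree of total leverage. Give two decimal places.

2.50

Total contribution margin = 55,110 × $80.70 = $4,447,377.00.
Subtracting fixed costs: EBIT = $4,447,377.00 − $2,104,500 = $2,342,877.00. Interest = $563,600.00.
DOL = $4,447,377.00 ÷ $2,342,877.00 = 1.8983; DFL = $2,342,877.00 ÷ $1,779,277.00 = 1.3168.
Combined leverage = 1.8983 × 1.3168 = 2.4997.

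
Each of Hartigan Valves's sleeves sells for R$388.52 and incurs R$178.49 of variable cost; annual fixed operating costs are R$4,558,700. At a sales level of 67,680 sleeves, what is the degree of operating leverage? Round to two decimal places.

At 67,680 units, contribution = 67,680 × R$210.03 = R$14,214,830.40.
Subtracting fixed costs: EBIT = R$14,214,830.40 − R$4,558,700 = R$9,656,130.40.
DOL = contribution ÷ EBIT = R$14,214,830.40 ÷ R$9,656,130.40 = 1.4721.

1.47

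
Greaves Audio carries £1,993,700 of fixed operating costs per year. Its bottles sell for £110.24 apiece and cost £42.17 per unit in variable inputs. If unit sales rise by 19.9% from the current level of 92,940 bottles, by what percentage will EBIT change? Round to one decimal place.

+29.1%

Total contribution margin = 92,940 × £68.07 = £6,326,425.80.
EBIT = £6,326,425.80 − £1,993,700 = £4,332,725.80.
Degree of operating leverage = £6,326,425.80 / £4,332,725.80 = 1.4601.
So EBIT moves 1.4601 × (+19.9%) = +29.1%.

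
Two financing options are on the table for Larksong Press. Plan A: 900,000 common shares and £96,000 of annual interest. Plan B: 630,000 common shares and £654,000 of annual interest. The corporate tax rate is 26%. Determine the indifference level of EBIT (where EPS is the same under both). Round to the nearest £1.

At indifference, (EBIT − 96,000)(1 − t)/900,000 = (EBIT − 654,000)(1 − t)/630,000.
The (1 − t) factor cancels: (EBIT − 96,000) × 630,000 = (EBIT − 654,000) × 900,000.
EBIT × (900,000 − 630,000) = 654,000 × 900,000 − 96,000 × 630,000 = 528,120,000,000, so EBIT = 528,120,000,000 ÷ 270,000 = 1,956,000.00.

£1,956,000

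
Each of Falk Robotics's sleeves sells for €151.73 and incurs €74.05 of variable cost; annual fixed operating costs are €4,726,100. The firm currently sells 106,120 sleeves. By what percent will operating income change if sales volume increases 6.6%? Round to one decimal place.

+15.5%

Total contribution margin = 106,120 × €77.68 = €8,243,401.60.
Operating income = contribution − fixed costs = €8,243,401.60 − €4,726,100 = €3,517,301.60.
So DOL = total CM / EBIT = €8,243,401.60 / €3,517,301.60 = 2.3437.
So EBIT moves 2.3437 × (+6.6%) = +15.5%.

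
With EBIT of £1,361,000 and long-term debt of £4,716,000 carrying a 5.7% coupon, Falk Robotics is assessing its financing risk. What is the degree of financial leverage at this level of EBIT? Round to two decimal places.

1.25

Annual interest charges come to £268,812.00.
DFL = EBIT ÷ (EBIT − I) = £1,361,000 ÷ (£1,361,000 − £268,812.00) = £1,361,000 ÷ £1,092,188.00 = 1.2461.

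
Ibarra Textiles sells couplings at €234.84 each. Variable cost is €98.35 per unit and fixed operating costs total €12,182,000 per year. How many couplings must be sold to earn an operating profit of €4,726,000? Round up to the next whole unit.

Contribution margin per unit = €234.84 − €98.35 = €136.49.
Need Q such that Q × €136.49 − €12,182,000 = €4,726,000, i.e. Q = €16,908,000 / €136.49 = 123,877.21 → 123,878.

123,878 couplings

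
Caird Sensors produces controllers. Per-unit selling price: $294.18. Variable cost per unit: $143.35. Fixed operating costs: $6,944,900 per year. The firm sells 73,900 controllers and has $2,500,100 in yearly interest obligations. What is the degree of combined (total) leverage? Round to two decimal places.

6.55

Contribution at this volume is 73,900 × $150.83 = $11,146,337.00.
Subtracting fixed costs: EBIT = $11,146,337.00 − $6,944,900 = $4,201,437.00. Interest = $2,500,100.00.
DOL = $11,146,337.00 ÷ $4,201,437.00 = 2.6530; DFL = $4,201,437.00 ÷ $1,701,337.00 = 2.4695.
DCL = DOL × DFL = 2.6530 × 2.4695 = 6.5516.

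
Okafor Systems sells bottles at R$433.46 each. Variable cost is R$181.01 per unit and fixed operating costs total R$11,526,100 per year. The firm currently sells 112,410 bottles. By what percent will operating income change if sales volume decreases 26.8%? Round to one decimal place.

At 112,410 units, contribution = 112,410 × R$252.45 = R$28,377,904.50.
Subtracting fixed costs: EBIT = R$28,377,904.50 − R$11,526,100 = R$16,851,804.50.
Degree of operating leverage = R$28,377,904.50 / R$16,851,804.50 = 1.6840.
%ΔEBIT = DOL × %ΔSales = 1.6840 × -26.8% = -45.1%.

-45.1%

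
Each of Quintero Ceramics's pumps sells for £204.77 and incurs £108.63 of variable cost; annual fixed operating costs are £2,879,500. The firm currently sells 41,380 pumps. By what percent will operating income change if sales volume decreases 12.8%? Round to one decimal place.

Total contribution margin = 41,380 × £96.14 = £3,978,273.20.
Operating income = contribution − fixed costs = £3,978,273.20 − £2,879,500 = £1,098,773.20.
Degree of operating leverage = £3,978,273.20 / £1,098,773.20 = 3.6207.
%ΔEBIT = DOL × %ΔSales = 3.6207 × -12.8% = -46.3%.

-46.3%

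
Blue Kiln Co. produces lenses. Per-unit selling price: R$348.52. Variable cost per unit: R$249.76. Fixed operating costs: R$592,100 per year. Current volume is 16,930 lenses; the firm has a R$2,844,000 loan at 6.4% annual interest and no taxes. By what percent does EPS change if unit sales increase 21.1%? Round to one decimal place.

At 16,930 units, contribution = 16,930 × R$98.76 = R$1,672,006.80.
Operating income = contribution − fixed costs = R$1,672,006.80 − R$592,100 = R$1,079,906.80.
After interest of R$182,016.00, pre-tax earnings = R$897,890.80.
DCL = total CM / (EBIT − I) = R$1,672,006.80 / R$897,890.80 = 1.8621.
EPS therefore changes by 1.8621 × (+21.1%) = +39.3%.

+39.3%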